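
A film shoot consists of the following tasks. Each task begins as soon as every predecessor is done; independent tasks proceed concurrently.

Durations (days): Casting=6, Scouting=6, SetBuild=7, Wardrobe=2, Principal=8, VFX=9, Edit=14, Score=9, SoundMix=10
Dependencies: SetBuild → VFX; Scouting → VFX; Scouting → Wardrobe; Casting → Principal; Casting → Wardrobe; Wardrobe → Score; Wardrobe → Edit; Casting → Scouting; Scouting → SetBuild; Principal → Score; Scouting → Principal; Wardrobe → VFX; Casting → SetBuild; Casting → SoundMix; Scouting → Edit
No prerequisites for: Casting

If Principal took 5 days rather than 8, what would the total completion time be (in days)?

Actual critical path: Casting→Scouting→Principal→Score = 6+6+8+9 = 29 ⇒ 29 days.
Since Principal is critical, the -3 change carries straight to that chain (now 26 days).
Now Casting→Scouting→SetBuild→VFX = 6+6+7+9 = 28 is longest, so the finish becomes 28 days.

28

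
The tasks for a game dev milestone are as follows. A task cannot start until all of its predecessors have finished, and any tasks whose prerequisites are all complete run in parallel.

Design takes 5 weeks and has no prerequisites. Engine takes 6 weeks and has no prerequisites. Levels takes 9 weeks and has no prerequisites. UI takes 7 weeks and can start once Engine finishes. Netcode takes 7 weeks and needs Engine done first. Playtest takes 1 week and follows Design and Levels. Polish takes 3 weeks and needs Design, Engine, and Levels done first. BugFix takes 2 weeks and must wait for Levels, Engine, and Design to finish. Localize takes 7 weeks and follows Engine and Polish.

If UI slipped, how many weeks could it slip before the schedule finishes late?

6

Levels→Polish→Localize = 9+3+7 = 19 sets the makespan at 19 weeks.
The longest chain containing UI totals 13 weeks.
Slack of UI = 12 − 6 = 6 weeks.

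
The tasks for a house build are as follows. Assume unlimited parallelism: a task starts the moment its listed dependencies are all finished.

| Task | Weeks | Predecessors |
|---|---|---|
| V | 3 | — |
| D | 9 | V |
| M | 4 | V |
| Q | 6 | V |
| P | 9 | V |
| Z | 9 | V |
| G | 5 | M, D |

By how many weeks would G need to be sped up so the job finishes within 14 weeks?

3

Current finish: 17 weeks; target: 14.
G is on every critical path, so each week cut from G cuts the finish by one (this holds down to a finish of 13).
Need 17 − 14 = 3 weeks off G → G becomes 2 weeks, finish becomes 14.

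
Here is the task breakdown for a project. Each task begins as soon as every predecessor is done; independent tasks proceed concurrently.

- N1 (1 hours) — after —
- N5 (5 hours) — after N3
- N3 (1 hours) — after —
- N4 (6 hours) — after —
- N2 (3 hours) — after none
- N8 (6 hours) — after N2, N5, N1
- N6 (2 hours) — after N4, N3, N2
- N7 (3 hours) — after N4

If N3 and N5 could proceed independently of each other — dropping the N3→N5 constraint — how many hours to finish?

Before: longest chain N3→N5→N8 = 1+5+6 = 12, finish 12.
Without N3→N5, N5's earliest start moves from 1 to 0.
After: N5→N8 = 5+6 = 11 → 11 hours.

11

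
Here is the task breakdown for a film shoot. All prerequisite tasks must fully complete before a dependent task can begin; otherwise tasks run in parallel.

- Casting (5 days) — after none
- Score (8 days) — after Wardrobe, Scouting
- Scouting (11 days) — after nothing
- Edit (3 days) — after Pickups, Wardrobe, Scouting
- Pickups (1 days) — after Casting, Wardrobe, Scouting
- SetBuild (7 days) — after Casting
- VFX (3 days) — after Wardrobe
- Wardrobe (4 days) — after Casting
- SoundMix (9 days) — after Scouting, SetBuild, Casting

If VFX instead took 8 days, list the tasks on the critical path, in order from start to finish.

Baseline: Casting→SetBuild→SoundMix = 5+7+9 = 21 → 21 days.
VFX has 9 days of float (longest path through it is 12).
No other chain overtakes it, so the finish is 21 days.

Casting, SetBuild, SoundMix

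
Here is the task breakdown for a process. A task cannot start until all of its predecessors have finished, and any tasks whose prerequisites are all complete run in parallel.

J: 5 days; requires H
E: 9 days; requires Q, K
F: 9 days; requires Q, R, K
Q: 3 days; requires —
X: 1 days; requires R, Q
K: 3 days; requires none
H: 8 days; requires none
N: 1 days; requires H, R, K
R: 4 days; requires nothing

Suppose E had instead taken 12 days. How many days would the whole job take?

15

As given, the longest chain is H→J = 8+5 = 13, so the finish is 13 days.
E has 1 day of float (longest path through it is 12).
Now K→E = 3+12 = 15 is longest, so the finish becomes 15 days.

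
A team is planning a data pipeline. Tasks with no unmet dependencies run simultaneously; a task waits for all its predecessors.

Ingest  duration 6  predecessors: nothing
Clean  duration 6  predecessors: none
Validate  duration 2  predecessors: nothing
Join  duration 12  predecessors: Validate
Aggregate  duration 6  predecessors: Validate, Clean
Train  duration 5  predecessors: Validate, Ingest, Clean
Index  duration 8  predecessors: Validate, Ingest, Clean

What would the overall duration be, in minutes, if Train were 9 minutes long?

15

The binding path is Ingest→Index = 6+8 = 14; finish at 14 minutes.
Train is off the critical path — its longest chain is 11 minutes, giving 3 of slack.
New critical path: Ingest→Train = 6+9 = 15 ⇒ 15 minutes.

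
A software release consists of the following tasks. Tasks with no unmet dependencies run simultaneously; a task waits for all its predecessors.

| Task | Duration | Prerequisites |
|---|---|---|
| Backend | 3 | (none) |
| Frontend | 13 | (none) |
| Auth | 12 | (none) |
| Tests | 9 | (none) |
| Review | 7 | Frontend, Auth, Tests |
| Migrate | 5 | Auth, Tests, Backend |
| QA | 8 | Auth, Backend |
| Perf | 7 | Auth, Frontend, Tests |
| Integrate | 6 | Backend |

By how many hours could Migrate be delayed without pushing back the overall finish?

3

The longest chain is Frontend→Review = 13+7 = 20; overall finish 20 hours.
The longest chain containing Migrate totals 17 hours.
So Migrate can slip 20 − 17 = 3 hours.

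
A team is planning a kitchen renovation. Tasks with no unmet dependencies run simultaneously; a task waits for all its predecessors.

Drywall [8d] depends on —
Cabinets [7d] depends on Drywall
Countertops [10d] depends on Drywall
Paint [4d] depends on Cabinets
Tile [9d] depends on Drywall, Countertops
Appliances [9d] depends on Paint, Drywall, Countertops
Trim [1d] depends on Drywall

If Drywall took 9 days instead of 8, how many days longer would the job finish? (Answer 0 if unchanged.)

The binding path is Drywall→Cabinets→Paint→Appliances = 8+7+4+9 = 28; finish at 28 days.
Drywall is on the critical path; changing it to 9 makes that path 29 days.
That remains the longest chain; total 29 days.
Change in finish: 29 − 28 = +1 days.

1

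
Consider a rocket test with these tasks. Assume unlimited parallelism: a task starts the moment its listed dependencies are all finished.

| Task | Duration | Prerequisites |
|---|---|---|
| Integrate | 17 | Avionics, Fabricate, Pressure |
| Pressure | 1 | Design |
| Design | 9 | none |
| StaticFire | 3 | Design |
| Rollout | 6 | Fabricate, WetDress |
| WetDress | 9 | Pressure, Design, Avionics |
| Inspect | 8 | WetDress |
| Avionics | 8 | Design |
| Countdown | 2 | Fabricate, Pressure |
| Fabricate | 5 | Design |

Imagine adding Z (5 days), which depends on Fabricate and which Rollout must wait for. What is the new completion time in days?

34

Originally the project takes 34 days.
With Z inserted, Rollout now waits for max(Fabricate, WetDress, Z).
New critical path: Design→Avionics→WetDress→Inspect = 9+8+9+8 = 34 ⇒ 34 days.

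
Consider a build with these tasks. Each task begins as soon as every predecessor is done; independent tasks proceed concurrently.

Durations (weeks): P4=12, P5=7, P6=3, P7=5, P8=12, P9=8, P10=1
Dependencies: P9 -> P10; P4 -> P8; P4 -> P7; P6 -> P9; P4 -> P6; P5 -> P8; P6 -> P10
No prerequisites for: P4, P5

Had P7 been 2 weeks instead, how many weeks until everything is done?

The binding path is P4→P6→P9→P10 = 12+3+8+1 = 24; finish at 24 weeks.
P7 is off the critical path — its longest chain is 17 weeks, giving 7 of slack.
The critical path is still P4→P6→P9→P10; finish is now 24 weeks.

24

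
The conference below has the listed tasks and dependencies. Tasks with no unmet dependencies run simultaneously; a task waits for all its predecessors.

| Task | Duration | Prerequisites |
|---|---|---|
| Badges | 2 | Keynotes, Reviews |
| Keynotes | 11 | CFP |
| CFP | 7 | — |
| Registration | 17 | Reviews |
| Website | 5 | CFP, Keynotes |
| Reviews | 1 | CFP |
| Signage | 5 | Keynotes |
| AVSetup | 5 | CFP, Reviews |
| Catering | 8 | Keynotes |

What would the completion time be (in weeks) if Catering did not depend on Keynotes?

Original critical path: CFP→Keynotes→Catering = 7+11+8 = 26 ⇒ 26 weeks.
Without Keynotes→Catering, Catering's earliest start moves from 18 to 0.
The longest chain is now CFP→Reviews→Registration = 7+1+17 = 25, so the job takes 25 weeks.

25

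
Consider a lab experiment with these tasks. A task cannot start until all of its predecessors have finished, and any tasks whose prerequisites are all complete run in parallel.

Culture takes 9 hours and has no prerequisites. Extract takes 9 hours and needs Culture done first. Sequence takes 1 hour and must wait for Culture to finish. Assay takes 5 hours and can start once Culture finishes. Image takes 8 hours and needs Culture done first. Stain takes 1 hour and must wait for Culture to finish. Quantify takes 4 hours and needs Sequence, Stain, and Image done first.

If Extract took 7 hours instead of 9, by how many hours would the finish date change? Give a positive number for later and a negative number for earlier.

Critical path before the change: Culture→Image→Quantify = 9+8+4 = 21 giving 21 hours.
Extract has 3 hours of float (longest path through it is 18).
No other chain overtakes it, so the finish is 21 hours.
Change in finish: 21 − 21 = +0 hours.

0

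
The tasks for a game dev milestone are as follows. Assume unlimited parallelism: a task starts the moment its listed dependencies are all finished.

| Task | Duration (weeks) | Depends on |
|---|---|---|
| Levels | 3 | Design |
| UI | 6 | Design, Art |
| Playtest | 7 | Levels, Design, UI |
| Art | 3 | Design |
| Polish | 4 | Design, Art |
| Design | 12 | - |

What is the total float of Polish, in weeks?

Critical path: Design→Art→UI→Playtest = 12+3+6+7 = 28, so the finish is 28 weeks.
Longest path through Polish: 19 weeks (earliest finish 19, latest finish 28).
So Polish can slip 28 − 19 = 9 weeks.

9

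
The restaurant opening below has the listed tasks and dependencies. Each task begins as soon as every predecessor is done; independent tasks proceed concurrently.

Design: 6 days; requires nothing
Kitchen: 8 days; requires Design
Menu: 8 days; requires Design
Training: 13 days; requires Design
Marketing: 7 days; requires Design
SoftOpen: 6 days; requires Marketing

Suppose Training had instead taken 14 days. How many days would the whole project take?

20

Baseline: Design→Training = 6+13 = 19 → 19 days.
Training lies on that path, so at 14 days the path becomes 20 days.
The critical path is still Design→Training; finish is now 20 days.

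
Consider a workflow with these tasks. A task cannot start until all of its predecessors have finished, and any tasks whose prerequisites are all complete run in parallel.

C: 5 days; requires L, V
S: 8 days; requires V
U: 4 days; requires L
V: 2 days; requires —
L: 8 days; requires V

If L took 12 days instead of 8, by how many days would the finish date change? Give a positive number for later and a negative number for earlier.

4

As given, the longest chain is V→L→C = 2+8+5 = 15, so the finish is 15 days.
Since L is critical, the +4 change carries straight to that chain (now 19 days).
The critical path is still V→L→C; finish is now 19 days.
Change in finish: 19 − 15 = +4 days.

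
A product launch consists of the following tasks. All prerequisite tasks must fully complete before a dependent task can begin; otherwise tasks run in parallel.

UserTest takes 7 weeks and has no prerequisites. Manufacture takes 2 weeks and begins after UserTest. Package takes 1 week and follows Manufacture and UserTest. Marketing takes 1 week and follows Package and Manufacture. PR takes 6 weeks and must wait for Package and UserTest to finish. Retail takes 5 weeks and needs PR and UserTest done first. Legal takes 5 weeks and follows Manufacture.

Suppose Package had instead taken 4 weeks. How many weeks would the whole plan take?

Actual critical path: UserTest→Manufacture→Package→PR→Retail = 7+2+1+6+5 = 21 ⇒ 21 weeks.
Package is on the critical path; changing it to 4 makes that path 24 weeks.
No other chain overtakes it, so the finish is 24 weeks.

24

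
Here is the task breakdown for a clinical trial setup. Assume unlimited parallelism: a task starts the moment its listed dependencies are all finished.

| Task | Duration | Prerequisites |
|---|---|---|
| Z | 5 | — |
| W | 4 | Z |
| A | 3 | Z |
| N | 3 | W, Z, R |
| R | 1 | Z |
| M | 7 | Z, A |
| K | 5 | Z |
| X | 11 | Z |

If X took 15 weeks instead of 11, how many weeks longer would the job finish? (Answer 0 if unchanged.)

4

The binding path is Z→X = 5+11 = 16; finish at 16 weeks.
X lies on that path, so at 15 weeks the path becomes 20 weeks.
That remains the longest chain; total 20 weeks.
Change in finish: 20 − 16 = +4 weeks.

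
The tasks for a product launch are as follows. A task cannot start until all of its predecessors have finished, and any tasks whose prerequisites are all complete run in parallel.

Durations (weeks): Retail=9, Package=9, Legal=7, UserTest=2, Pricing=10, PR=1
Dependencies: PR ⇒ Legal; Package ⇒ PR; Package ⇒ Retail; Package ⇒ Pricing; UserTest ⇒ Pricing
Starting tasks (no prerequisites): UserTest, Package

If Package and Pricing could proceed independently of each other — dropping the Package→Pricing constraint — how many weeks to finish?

Before: longest chain Package→Pricing = 9+10 = 19, finish 19.
Without Package→Pricing, Pricing's earliest start moves from 9 to 2.
New critical path: Package→Retail = 9+9 = 18 ⇒ 18 weeks.

18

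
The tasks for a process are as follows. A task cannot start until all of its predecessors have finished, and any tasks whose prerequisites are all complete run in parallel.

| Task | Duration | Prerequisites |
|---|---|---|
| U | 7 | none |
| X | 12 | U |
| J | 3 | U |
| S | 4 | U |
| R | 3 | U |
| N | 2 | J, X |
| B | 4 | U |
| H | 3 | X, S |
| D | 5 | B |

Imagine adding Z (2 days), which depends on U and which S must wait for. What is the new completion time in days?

Originally the process takes 22 days.
With Z inserted, S now waits for max(U, Z).
New critical path: U→X→H = 7+12+3 = 22 ⇒ 22 days.

22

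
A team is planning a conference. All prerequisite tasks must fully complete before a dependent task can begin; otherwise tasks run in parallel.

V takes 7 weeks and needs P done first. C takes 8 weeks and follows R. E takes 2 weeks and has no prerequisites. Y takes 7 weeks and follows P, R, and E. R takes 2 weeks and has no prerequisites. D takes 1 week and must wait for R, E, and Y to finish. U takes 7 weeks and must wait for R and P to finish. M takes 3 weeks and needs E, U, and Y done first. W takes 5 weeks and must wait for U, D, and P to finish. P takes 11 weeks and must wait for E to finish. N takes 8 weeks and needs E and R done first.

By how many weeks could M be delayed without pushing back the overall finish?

E→P→Y→D→W = 2+11+7+1+5 = 26 sets the makespan at 26 weeks.
M finishes as early as 23 and must finish by 26.
So M can slip 26 − 23 = 3 weeks.

3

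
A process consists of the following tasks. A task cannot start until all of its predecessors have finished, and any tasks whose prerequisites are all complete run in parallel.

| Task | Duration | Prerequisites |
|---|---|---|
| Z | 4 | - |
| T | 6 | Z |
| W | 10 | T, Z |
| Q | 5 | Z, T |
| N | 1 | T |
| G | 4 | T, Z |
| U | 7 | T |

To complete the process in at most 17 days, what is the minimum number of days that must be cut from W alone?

Current finish: 20 days; target: 17.
W is on every critical path, so each day cut from W cuts the finish by one (this holds down to a finish of 17).
Need 20 − 17 = 3 days off W → W becomes 7 days, finish becomes 17.

3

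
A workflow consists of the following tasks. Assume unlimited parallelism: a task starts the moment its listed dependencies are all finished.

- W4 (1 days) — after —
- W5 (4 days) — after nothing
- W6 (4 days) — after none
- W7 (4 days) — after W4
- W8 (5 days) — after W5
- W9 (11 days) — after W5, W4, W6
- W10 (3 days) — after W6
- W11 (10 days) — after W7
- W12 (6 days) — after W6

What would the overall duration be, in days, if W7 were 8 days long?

Actual critical path: W4→W7→W11 = 1+4+10 = 15 ⇒ 15 days.
W7 lies on that path, so at 8 days the path becomes 19 days.
No other chain overtakes it, so the finish is 19 days.

19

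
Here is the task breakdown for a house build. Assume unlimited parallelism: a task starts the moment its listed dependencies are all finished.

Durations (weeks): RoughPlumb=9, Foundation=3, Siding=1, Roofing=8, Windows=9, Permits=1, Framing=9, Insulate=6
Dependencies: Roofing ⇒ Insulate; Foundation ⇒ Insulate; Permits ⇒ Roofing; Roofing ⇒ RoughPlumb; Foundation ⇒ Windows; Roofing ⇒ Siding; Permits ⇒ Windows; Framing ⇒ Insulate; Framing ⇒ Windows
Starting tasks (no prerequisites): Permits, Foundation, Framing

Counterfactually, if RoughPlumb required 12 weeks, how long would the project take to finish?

Baseline: Permits→Roofing→RoughPlumb = 1+8+9 = 18 → 18 weeks.
Since RoughPlumb is critical, the +3 change carries straight to that chain (now 21 weeks).
That remains the longest chain; total 21 weeks.

21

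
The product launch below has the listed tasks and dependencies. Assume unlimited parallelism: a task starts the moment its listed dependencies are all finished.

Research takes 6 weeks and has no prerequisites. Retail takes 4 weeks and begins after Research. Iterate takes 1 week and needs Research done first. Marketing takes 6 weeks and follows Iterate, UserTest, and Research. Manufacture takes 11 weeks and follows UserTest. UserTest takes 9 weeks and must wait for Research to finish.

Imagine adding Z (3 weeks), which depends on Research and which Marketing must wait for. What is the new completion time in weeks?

Originally the schedule takes 26 weeks.
With Z inserted, Marketing now waits for max(Iterate, UserTest, Research, Z).
New critical path: Research→UserTest→Manufacture = 6+9+11 = 26 ⇒ 26 weeks.

26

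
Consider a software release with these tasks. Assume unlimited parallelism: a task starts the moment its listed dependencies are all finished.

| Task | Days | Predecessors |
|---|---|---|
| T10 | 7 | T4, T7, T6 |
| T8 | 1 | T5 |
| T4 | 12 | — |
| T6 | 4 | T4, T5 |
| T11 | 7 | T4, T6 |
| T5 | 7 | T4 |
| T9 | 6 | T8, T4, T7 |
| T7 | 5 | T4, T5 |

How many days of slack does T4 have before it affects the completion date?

The longest chain is T4→T5→T7→T10 = 12+7+5+7 = 31; overall finish 31 days.
Longest path through T4: 31 days (earliest finish 12, latest finish 12).
So T4 can slip 12 − 12 = 0 days.

0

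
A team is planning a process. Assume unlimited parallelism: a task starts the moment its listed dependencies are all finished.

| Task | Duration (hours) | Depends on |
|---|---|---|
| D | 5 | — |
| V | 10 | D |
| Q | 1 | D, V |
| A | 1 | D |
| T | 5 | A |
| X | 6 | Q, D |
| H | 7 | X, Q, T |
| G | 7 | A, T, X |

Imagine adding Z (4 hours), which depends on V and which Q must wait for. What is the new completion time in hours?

Originally the process takes 29 hours.
With Z inserted, Q now waits for max(D, V, Z).
New critical path: D→V→Z→Q→X→H = 5+10+4+1+6+7 = 33 ⇒ 33 hours.

33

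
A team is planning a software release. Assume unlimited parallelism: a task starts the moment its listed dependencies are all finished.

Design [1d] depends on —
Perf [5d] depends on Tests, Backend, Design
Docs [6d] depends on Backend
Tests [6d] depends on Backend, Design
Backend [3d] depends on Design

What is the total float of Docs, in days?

5

Design→Backend→Tests→Perf = 1+3+6+5 = 15 sets the makespan at 15 days.
Longest path through Docs: 10 days (earliest finish 10, latest finish 15).
So Docs can slip 15 − 10 = 5 days.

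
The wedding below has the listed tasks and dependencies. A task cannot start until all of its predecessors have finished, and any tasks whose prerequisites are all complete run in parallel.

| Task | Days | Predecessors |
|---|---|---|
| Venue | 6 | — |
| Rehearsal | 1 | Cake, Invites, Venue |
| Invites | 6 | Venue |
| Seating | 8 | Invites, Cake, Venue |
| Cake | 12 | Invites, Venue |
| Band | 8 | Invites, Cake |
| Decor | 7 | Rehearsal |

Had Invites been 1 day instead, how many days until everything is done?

Actual critical path: Venue→Invites→Cake→Band = 6+6+12+8 = 32 ⇒ 32 days.
Since Invites is critical, the -5 change carries straight to that chain (now 27 days).
The critical path is still Venue→Invites→Cake→Band; finish is now 27 days.

27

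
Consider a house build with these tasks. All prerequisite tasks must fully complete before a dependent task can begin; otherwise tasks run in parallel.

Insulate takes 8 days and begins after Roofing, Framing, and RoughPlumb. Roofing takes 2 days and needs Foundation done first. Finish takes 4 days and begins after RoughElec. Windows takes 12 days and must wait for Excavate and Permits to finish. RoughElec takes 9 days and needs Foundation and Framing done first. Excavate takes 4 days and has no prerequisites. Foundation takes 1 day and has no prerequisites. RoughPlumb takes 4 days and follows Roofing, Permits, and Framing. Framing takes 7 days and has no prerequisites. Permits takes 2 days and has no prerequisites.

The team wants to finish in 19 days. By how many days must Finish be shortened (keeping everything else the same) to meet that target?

1

Current finish: 20 days; target: 19.
Finish is on every critical path, so each day cut from Finish cuts the finish by one (this holds down to a finish of 19).
Need 20 − 19 = 1 day off Finish → Finish becomes 3 days, finish becomes 19.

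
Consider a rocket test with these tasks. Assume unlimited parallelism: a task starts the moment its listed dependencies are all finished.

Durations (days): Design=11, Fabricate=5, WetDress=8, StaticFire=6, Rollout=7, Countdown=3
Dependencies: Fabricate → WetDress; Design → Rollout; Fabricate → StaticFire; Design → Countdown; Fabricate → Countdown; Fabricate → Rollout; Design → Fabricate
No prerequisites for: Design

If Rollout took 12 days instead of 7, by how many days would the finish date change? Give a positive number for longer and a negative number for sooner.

4

The binding path is Design→Fabricate→WetDress = 11+5+8 = 24; finish at 24 days.
Rollout has 1 day of float (longest path through it is 23).
The binding chain switches to Design→Fabricate→Rollout = 11+5+12 = 28; finish 28 days.
Change in finish: 28 − 24 = +4 days.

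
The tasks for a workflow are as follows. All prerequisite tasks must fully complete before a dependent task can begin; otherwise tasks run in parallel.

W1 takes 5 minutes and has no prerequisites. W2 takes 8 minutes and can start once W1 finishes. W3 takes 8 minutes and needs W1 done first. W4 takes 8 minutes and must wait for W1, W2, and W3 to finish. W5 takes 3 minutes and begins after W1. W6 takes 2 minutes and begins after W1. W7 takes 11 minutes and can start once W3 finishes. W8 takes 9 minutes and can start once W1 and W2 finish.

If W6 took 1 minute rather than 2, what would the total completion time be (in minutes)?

Critical path before the change: W1→W3→W7 = 5+8+11 = 24 giving 24 minutes.
W6 is off the critical path — its longest chain is 7 minutes, giving 17 of slack.
No other chain overtakes it, so the finish is 24 minutes.

24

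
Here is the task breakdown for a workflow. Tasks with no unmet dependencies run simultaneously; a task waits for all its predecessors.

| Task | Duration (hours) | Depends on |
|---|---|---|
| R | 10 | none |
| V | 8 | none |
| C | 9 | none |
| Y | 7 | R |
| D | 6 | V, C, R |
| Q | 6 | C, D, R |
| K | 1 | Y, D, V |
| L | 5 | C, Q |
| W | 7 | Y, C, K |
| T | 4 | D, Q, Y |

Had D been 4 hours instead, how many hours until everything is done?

25

The binding path is R→D→Q→L = 10+6+6+5 = 27; finish at 27 hours.
D lies on that path, so at 4 hours the path becomes 25 hours.
The binding chain switches to R→Y→K→W = 10+7+1+7 = 25; finish 25 hours.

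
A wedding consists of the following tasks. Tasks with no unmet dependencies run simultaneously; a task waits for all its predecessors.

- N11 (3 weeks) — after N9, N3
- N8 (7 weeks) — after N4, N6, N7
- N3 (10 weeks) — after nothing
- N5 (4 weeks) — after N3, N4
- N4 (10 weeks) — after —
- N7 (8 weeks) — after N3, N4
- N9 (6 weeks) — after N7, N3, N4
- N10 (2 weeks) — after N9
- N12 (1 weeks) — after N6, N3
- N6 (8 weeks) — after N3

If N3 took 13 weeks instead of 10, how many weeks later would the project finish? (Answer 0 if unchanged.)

3

Actual critical path: N3→N7→N9→N11 = 10+8+6+3 = 27 ⇒ 27 weeks.
Since N3 is critical, the +3 change carries straight to that chain (now 30 weeks).
The critical path is still N3→N7→N9→N11; finish is now 30 weeks.
Change in finish: 30 − 27 = +3 weeks.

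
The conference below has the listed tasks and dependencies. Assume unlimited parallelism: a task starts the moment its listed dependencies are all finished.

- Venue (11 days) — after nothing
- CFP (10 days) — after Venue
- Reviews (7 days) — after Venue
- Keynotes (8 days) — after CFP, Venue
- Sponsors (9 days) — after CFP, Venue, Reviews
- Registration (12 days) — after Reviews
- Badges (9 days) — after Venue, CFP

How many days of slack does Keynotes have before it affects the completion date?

Venue→CFP→Sponsors = 11+10+9 = 30 sets the makespan at 30 days.
The longest chain containing Keynotes totals 29 days.
So Keynotes can slip 30 − 29 = 1 day.

1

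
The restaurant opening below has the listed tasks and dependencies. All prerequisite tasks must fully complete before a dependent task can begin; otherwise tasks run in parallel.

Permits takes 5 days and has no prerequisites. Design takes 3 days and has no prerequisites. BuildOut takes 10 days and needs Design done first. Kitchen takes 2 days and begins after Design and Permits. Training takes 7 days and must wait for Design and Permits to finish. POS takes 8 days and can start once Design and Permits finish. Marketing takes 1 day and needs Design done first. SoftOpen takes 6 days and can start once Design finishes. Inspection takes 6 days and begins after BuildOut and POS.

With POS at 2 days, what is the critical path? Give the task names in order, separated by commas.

Design, BuildOut, Inspection

Critical path before the change: Permits→POS→Inspection = 5+8+6 = 19 giving 19 days.
POS is on the critical path; changing it to 2 makes that path 13 days.
Now Design→BuildOut→Inspection = 3+10+6 = 19 is longest, so the finish becomes 19 days.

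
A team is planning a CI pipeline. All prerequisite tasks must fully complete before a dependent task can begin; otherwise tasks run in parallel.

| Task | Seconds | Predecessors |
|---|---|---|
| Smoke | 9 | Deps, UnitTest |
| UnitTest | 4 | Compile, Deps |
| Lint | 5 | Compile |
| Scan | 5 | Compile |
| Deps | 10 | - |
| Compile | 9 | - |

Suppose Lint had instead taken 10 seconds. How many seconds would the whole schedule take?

Actual critical path: Deps→UnitTest→Smoke = 10+4+9 = 23 ⇒ 23 seconds.
Lint has 9 seconds of float (longest path through it is 14).
The critical path is still Deps→UnitTest→Smoke; finish is now 23 seconds.

23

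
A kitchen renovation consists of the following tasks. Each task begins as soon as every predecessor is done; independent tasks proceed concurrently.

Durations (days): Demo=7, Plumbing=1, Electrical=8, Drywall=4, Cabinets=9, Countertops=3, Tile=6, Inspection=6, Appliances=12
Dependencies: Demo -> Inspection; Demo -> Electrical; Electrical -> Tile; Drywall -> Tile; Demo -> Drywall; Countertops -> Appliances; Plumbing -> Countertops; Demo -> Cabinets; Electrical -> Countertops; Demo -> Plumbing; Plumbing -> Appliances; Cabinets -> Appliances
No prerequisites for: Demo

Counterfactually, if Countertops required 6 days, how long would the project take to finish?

33

Actual critical path: Demo→Electrical→Countertops→Appliances = 7+8+3+12 = 30 ⇒ 30 days.
Since Countertops is critical, the +3 change carries straight to that chain (now 33 days).
No other chain overtakes it, so the finish is 33 days.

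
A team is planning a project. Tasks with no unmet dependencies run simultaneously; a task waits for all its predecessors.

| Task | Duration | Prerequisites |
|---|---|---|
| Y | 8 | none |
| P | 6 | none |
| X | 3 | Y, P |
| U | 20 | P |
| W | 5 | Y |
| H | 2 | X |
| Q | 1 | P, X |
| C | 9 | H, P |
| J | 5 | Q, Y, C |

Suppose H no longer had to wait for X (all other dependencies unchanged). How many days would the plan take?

Original critical path: Y→X→H→C→J = 8+3+2+9+5 = 27 ⇒ 27 days.
Without X→H, H's earliest start moves from 11 to 0.
New critical path: P→U = 6+20 = 26 ⇒ 26 days.

26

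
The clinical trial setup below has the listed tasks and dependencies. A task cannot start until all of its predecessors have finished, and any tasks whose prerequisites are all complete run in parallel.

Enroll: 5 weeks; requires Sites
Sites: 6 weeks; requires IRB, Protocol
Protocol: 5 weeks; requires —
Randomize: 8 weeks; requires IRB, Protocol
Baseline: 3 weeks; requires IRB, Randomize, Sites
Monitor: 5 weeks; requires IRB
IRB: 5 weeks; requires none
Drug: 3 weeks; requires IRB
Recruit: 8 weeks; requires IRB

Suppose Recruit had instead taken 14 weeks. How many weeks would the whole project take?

The binding path is Protocol→Sites→Enroll = 5+6+5 = 16; finish at 16 weeks.
Recruit is off the critical path — its longest chain is 13 weeks, giving 3 of slack.
Now IRB→Recruit = 5+14 = 19 is longest, so the finish becomes 19 weeks.

19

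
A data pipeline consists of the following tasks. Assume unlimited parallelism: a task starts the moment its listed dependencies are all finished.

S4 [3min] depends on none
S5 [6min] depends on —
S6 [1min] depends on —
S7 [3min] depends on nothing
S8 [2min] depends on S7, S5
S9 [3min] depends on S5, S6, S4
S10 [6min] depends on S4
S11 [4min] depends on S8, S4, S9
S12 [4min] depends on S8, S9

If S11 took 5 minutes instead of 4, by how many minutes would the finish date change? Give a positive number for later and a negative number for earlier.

Critical path before the change: S5→S9→S11 = 6+3+4 = 13 giving 13 minutes.
S11 is on the critical path; changing it to 5 makes that path 14 minutes.
No other chain overtakes it, so the finish is 14 minutes.
Change in finish: 14 − 13 = +1 minutes.

1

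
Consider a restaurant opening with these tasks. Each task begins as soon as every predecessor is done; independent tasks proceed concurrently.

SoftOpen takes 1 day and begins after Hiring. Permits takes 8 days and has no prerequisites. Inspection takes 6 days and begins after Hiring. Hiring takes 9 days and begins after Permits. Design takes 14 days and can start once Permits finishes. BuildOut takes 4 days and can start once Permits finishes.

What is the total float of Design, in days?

The longest chain is Permits→Hiring→Inspection = 8+9+6 = 23; overall finish 23 days.
Longest path through Design: 22 days (earliest finish 22, latest finish 23).
So Design can slip 23 − 22 = 1 day.

1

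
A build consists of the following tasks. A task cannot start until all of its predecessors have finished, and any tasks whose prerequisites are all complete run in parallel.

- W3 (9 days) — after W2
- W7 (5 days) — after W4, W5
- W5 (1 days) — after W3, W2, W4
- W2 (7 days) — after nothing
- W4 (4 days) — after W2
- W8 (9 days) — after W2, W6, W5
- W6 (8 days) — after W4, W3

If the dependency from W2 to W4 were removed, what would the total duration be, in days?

33

With the dependency in place, W2→W3→W6→W8 = 7+9+8+9 = 33 sets the finish at 33 days.
Without W2→W4, W4's earliest start moves from 7 to 0.
New critical path: W2→W3→W6→W8 = 7+9+8+9 = 33 ⇒ 33 days.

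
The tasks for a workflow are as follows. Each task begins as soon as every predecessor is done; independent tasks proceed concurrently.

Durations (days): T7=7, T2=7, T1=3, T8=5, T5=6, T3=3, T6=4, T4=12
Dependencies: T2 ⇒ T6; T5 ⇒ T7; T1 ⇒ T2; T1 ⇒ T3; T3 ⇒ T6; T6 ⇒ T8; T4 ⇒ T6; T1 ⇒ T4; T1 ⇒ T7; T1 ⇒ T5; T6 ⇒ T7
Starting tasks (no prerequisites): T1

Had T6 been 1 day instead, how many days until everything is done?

23

Baseline: T1→T4→T6→T7 = 3+12+4+7 = 26 → 26 days.
Since T6 is critical, the -3 change carries straight to that chain (now 23 days).
No other chain overtakes it, so the finish is 23 days.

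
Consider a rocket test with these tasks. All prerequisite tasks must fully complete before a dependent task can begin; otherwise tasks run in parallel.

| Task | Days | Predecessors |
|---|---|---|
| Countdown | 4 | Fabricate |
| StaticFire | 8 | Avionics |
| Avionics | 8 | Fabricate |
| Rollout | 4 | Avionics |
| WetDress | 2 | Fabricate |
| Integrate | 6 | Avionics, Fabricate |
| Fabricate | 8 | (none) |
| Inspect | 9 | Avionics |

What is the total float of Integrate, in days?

3

The longest chain is Fabricate→Avionics→Inspect = 8+8+9 = 25; overall finish 25 days.
Longest path through Integrate: 22 days (earliest finish 22, latest finish 25).
Float = 25 − 22 = 3.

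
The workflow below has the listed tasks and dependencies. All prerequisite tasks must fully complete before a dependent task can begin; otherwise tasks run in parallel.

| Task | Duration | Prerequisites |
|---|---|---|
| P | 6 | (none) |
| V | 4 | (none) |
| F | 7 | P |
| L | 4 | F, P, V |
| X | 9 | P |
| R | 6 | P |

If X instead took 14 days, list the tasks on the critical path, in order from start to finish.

The binding path is P→F→L = 6+7+4 = 17; finish at 17 days.
X is off the critical path — its longest chain is 15 days, giving 2 of slack.
New critical path: P→X = 6+14 = 20 ⇒ 20 days.

P, X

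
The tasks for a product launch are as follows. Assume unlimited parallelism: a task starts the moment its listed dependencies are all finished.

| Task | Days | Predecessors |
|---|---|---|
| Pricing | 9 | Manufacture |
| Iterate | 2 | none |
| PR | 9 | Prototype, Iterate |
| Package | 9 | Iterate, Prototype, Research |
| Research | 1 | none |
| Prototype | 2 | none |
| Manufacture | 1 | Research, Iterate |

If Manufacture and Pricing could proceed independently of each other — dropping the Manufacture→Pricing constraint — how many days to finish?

11

With the dependency in place, Iterate→Manufacture→Pricing = 2+1+9 = 12 sets the finish at 12 days.
Without Manufacture→Pricing, Pricing's earliest start moves from 3 to 0.
After: Prototype→Package = 2+9 = 11 → 11 days.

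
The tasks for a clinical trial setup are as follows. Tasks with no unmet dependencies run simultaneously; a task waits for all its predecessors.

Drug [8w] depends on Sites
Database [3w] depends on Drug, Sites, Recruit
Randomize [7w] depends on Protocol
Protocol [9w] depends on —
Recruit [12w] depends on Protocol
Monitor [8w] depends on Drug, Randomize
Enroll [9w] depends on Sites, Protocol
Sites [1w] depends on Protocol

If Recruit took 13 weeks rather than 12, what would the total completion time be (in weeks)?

As given, the longest chain is Protocol→Sites→Drug→Monitor = 9+1+8+8 = 26, so the finish is 26 weeks.
Recruit is off the critical path — its longest chain is 24 weeks, giving 2 of slack.
The critical path is still Protocol→Sites→Drug→Monitor; finish is now 26 weeks.

26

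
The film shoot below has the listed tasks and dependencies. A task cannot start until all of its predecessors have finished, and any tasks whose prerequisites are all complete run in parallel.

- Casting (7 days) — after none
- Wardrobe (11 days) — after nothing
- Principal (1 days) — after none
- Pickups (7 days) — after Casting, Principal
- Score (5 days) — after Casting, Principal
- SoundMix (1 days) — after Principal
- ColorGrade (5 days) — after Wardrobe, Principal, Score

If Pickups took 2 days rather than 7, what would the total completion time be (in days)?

17

Baseline: Casting→Score→ColorGrade = 7+5+5 = 17 → 17 days.
Pickups has 3 days of float (longest path through it is 14).
That remains the longest chain; total 17 days.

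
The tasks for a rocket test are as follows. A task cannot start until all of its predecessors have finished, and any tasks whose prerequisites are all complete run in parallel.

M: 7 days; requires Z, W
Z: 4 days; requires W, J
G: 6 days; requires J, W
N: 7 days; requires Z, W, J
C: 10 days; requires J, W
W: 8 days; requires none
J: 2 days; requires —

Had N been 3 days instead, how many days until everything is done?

The binding path is W→Z→N = 8+4+7 = 19; finish at 19 days.
Since N is critical, the -4 change carries straight to that chain (now 15 days).
New critical path: W→Z→M = 8+4+7 = 19 ⇒ 19 days.

19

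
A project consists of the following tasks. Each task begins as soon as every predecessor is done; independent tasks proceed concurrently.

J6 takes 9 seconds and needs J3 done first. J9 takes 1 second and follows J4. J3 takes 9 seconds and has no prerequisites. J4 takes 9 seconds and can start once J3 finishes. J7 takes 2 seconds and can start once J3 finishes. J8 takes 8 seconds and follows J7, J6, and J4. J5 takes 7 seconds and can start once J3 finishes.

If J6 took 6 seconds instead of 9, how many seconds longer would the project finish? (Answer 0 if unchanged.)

0

Actual critical path: J3→J6→J8 = 9+9+8 = 26 ⇒ 26 seconds.
J6 lies on that path, so at 6 seconds the path becomes 23 seconds.
New critical path: J3→J4→J8 = 9+9+8 = 26 ⇒ 26 seconds.
Change in finish: 26 − 26 = +0 seconds.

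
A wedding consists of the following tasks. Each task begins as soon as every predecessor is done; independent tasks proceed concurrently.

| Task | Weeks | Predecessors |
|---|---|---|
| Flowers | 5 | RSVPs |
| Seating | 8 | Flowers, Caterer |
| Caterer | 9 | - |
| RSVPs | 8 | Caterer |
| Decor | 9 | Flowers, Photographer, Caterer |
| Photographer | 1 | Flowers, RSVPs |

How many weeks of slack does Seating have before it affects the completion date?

Caterer→RSVPs→Flowers→Photographer→Decor = 9+8+5+1+9 = 32 sets the makespan at 32 weeks.
The longest chain containing Seating totals 30 weeks.
Float = 32 − 30 = 2.

2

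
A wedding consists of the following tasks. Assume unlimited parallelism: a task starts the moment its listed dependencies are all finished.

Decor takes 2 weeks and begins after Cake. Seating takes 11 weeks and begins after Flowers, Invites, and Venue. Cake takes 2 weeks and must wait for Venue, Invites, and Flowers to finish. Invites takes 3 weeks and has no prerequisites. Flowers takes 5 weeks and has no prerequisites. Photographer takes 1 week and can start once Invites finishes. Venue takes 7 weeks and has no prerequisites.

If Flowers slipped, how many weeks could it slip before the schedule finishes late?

2

Venue→Seating = 7+11 = 18 sets the makespan at 18 weeks.
The longest chain containing Flowers totals 16 weeks.
Slack of Flowers = 2 − 0 = 2 weeks.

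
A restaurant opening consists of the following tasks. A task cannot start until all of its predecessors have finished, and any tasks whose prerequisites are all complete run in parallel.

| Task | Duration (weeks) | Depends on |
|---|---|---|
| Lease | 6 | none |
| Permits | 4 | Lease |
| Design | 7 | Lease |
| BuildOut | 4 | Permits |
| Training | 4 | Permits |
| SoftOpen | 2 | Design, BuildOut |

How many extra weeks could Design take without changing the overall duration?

1

The longest chain is Lease→Permits→BuildOut→SoftOpen = 6+4+4+2 = 16; overall finish 16 weeks.
Longest path through Design: 15 weeks (earliest finish 13, latest finish 14).
So Design can slip 14 − 13 = 1 week.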